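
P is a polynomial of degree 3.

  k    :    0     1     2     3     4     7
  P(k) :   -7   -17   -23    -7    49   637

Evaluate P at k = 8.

1033

Write P(k) = ak³ + bk² + ck + d; the 6 given values yield a linear system in the 4 coefficients.
Solving, P(k) = 3k³ - 7k² - 6k - 7.
Then P(8) = 1033.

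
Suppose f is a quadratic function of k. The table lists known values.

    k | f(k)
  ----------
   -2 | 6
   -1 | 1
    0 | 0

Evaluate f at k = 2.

10

Write f(k) = ak² + bk + c; the 3 given values yield a linear system in the 3 coefficients.
Solving, f(k) = 2k² + k.
Then f(2) = 10.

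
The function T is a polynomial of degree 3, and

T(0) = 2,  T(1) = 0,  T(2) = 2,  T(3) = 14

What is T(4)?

42

Write T(x) = ax³ + bx² + cx + d; the 4 given values yield a linear system in the 4 coefficients.
Solving, T(x) = x³ - x² - 2x + 2.
Then T(4) = 42.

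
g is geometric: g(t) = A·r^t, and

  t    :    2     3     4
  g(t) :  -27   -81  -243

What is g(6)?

Consecutive ratio: -81/(-27) = 3, and -243/(-81) = 3, so r = 3.
Then A·3^2 = -27 gives A = -3, and g(t) = -3·3^t.
g(6) = -3·3^6 = -2187.

-2187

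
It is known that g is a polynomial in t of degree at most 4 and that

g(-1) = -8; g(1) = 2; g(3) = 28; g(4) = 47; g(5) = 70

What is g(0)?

-5

Write g(t) = at^4 + bt³ + ct² + dt + e; the 5 given values yield a linear system in the 5 coefficients.
Solving, the top 2 coefficients vanish, and g(t) = 2t² + 5t - 5.
The constant term is g(0) = -5.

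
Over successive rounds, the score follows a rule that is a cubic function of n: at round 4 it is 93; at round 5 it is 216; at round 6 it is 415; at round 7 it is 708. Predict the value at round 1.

0

Write the value at n as u(n).
Write u(n) = an³ + bn² + cn + d; the 4 given values yield a linear system in the 4 coefficients.
Solving, u(n) = 3n³ - 7n² + 3n + 1.
Then u(1) = 0.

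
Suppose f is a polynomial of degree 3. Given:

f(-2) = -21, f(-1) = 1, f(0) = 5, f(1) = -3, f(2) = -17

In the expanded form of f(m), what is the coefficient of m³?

Write f(m) = am³ + bm² + cm + d; the 5 given values yield a linear system in the 4 coefficients.
Solving, f(m) = m³ - 6m² - 3m + 5.
The coefficient of m³ is 1.

1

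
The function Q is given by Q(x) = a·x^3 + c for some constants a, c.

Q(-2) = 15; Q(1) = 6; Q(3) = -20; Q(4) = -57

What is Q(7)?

-336

From Q(-2) = 15 and Q(1) = 6: -8a + c = 15 and 1a + c = 6.
Subtracting: 9a = -9, so a = -1; then c = 15 − (-1)·(-8) = 7.
So Q(x) = -1x³ + 7, and Q(7) = -336.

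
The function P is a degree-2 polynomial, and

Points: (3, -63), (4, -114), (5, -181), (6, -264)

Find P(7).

-363

First differences: -51, -67, -83. Second differences: -16, -16.
Level-2 differences are constant, so P has degree 2.
Fitting a degree-2 polynomial gives P(n) = -8n² + 5n - 6.
Then P(7) = -363.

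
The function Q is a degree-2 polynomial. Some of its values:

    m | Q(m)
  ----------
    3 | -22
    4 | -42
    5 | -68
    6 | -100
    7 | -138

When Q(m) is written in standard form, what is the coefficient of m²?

-3

First differences: -20, -26, -32, -38. Second differences: -6, -6, -6.
Level-2 differences are constant, so Q has degree 2.
Fitting a degree-2 polynomial gives Q(m) = -3m² + m + 2.
The coefficient of m² is -3.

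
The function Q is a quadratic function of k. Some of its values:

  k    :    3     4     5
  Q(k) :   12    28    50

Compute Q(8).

Write Q(k) = ak² + bk + c; the 3 given values yield a linear system in the 3 coefficients.
Solving, Q(k) = 3k² - 5k.
Then Q(8) = 152.

152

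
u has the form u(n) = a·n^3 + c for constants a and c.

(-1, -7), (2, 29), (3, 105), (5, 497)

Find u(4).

253

From u(-1) = -7 and u(2) = 29: -1a + c = -7 and 8a + c = 29.
Subtracting: 9a = 36, so a = 4; then c = -7 − 4·(-1) = -3.
So u(n) = 4n³ − 3, and u(4) = 253.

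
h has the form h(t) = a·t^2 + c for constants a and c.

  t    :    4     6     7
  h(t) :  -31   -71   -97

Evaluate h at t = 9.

-161

From h(4) = -31 and h(6) = -71: 16a + c = -31 and 36a + c = -71.
Subtracting: 20a = -40, so a = -2; then c = -31 − (-2)·16 = 1.
So h(t) = -2t² + 1, and h(9) = -161.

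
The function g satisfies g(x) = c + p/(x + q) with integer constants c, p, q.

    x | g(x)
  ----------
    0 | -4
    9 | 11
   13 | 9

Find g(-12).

4

(g(x) − c)(x + q) = p for each data point; the three points give a linear system in c and q, then p follows.
Solving: c = 6, q = -3, p = 30, so g(x) = 6 + 30/(x − 3).
Then g(-12) = 6 + 30/(-15) = 4.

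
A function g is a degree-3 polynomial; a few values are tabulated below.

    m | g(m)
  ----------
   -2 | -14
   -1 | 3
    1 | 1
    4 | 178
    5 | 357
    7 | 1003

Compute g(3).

Write g(m) = am³ + bm² + cm + d; the 6 given values yield a linear system in the 4 coefficients.
Solving, g(m) = 3m³ - 4m + 2.
Then g(3) = 71.

71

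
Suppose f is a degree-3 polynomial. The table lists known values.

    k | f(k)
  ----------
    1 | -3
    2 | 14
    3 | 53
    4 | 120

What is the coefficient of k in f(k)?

-5

Write f(k) = ak³ + bk² + ck + d; the 4 given values yield a linear system in the 4 coefficients.
Solving, f(k) = k³ + 5k² - 5k - 4.
The coefficient of k is -5.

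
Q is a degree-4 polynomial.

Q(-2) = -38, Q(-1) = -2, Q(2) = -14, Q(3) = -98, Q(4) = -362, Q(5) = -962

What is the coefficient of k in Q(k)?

Write Q(k) = ak^4 + bk³ + ck² + dk + e; the 6 given values yield a linear system in the 5 coefficients.
Solving, Q(k) = -2k^4 + 2k³ + 2k² - 2k - 2.
The coefficient of k is -2.

-2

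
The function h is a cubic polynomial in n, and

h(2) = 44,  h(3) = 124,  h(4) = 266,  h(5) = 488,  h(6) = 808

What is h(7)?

1244

First differences: 80, 142, 222, 320. Second differences: 62, 80, 98. Third differences: 18, 18.
Level-3 differences are constant, so h has degree 3.
Fitting a degree-3 polynomial gives h(n) = 3n³ + 4n² + 3n - 2.
Then h(7) = 1244.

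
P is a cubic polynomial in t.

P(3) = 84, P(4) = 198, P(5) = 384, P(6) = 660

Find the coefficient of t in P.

3

Write P(t) = at³ + bt² + ct + d; the 4 given values yield a linear system in the 4 coefficients.
Solving, P(t) = 3t³ + 3t - 6.
The coefficient of t is 3.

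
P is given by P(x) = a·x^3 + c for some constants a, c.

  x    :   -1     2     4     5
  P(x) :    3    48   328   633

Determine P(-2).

From P(-1) = 3 and P(2) = 48: -1a + c = 3 and 8a + c = 48.
Subtracting: 9a = 45, so a = 5; then c = 3 − 5·(-1) = 8.
So P(x) = 5x³ + 8, and P(-2) = -32.

-32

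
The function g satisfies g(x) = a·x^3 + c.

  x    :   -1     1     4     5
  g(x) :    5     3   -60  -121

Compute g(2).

From g(-1) = 5 and g(1) = 3: -1a + c = 5 and 1a + c = 3.
Subtracting: 2a = -2, so a = -1; then c = 5 − (-1)·(-1) = 4.
So g(x) = -1x³ + 4, and g(2) = -4.

-4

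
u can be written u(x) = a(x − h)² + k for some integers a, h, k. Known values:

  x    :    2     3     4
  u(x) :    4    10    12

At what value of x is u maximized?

4

First differences 6, 2; second difference -4 = 2a, so a = -2.
Expanding, the x-coefficient is −2ah = 4h; matching it to the data gives h = 4, and then k = 12.
So u(x) = -2(x − 4)² + 12.
Hence h = 4.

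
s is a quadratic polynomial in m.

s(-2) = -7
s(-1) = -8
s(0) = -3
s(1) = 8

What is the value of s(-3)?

0

Write s(m) = am² + bm + c; the 4 given values yield a linear system in the 3 coefficients.
Solving, s(m) = 3m² + 8m - 3.
Then s(-3) = 0.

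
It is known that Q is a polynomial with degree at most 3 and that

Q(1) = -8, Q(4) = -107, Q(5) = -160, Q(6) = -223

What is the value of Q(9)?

Write Q(t) = at³ + bt² + ct + d; the 4 given values yield a linear system in the 4 coefficients.
Solving, the leading coefficient vanishes, and Q(t) = -5t² - 8t + 5.
Then Q(9) = -472.

-472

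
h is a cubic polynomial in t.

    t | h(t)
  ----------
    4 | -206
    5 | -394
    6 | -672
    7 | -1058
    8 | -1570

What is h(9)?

Write h(t) = at³ + bt² + ct + d; the 5 given values yield a linear system in the 4 coefficients.
Solving, h(t) = -3t³ - 5t + 6.
Then h(9) = -2226.

-2226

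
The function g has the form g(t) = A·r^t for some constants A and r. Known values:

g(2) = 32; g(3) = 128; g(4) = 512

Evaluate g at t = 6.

Consecutive ratio: 128/32 = 4, and 512/128 = 4, so r = 4.
Then A·4^2 = 32 gives A = 2, and g(t) = 2·4^t.
g(6) = 2·4^6 = 8192.

8192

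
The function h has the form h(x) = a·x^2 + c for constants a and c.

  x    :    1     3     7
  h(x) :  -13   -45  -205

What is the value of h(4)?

From h(1) = -13 and h(3) = -45: 1a + c = -13 and 9a + c = -45.
Subtracting: 8a = -32, so a = -4; then c = -13 − (-4)·1 = -9.
So h(x) = -4x² − 9, and h(4) = -73.

-73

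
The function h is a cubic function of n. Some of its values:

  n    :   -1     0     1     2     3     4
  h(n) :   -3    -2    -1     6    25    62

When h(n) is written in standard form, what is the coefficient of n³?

Write h(n) = an³ + bn² + cn + d; the 6 given values yield a linear system in the 4 coefficients.
Solving, h(n) = n³ - 2.
The coefficient of n³ is 1.

1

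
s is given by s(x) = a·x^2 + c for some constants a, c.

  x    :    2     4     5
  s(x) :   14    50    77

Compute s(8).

From s(2) = 14 and s(4) = 50: 4a + c = 14 and 16a + c = 50.
Subtracting: 12a = 36, so a = 3; then c = 14 − 3·4 = 2.
So s(x) = 3x² + 2, and s(8) = 194.

194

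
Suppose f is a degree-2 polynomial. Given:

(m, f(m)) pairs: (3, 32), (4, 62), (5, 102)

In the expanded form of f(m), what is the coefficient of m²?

Write f(m) = am² + bm + c; the 3 given values yield a linear system in the 3 coefficients.
Solving, f(m) = 5m² - 5m + 2.
The coefficient of m² is 5.

5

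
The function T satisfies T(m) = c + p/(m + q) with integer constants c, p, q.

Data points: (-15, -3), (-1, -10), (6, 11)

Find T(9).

5

(T(m) − c)(m + q) = p for each data point; the three points give a linear system in c and q, then p follows.
Solving: c = -1, q = -3, p = 36, so T(m) = -1 + 36/(m − 3).
Then T(9) = -1 + 36/6 = 5.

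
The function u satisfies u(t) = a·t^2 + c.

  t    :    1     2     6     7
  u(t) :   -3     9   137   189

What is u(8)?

From u(1) = -3 and u(2) = 9: 1a + c = -3 and 4a + c = 9.
Subtracting: 3a = 12, so a = 4; then c = -3 − 4·1 = -7.
So u(t) = 4t² − 7, and u(8) = 249.

249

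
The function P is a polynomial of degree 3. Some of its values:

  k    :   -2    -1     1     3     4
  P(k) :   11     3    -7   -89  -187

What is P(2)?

Write P(k) = ak³ + bk² + ck + d; the 5 given values yield a linear system in the 4 coefficients.
Solving, P(k) = -2k³ - 3k² - 3k + 1.
Then P(2) = -33.

-33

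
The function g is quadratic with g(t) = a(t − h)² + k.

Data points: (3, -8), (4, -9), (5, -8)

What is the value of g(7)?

First differences -1, 1; second difference 2 = 2a, so a = 1.
Expanding, the t-coefficient is −2ah = -2h; matching it to the data gives h = 4, and then k = -9.
So g(t) = 1(t − 4)² − 9.
g(7) = 1·3² − 9 = 0.

0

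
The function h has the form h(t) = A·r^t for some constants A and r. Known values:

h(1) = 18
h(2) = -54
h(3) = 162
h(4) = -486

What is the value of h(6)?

Consecutive ratio: -54/18 = -3, and 162/(-54) = -3, so r = -3.
Then A·(-3)^1 = 18 gives A = -6, and h(t) = -6·(-3)^t.
h(6) = -6·(-3)^6 = -4374.

-4374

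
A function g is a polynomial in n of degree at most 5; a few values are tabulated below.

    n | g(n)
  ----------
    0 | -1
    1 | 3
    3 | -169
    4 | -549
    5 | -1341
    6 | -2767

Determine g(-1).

-9

Write g(n) = an^5 + bn^4 + cn³ + dn² + en + p; the 6 given values yield a linear system in the 6 coefficients.
Solving, the leading coefficient vanishes, and g(n) = -2n^4 - n³ + 7n - 1.
Then g(-1) = -9.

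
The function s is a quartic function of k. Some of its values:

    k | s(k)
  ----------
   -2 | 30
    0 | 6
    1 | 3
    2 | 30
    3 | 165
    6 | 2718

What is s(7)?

Write s(k) = ak^4 + bk³ + ck² + dk + e; the 6 given values yield a linear system in the 5 coefficients.
Solving, s(k) = 2k^4 + k³ - 2k² - 4k + 6.
Then s(7) = 5025.

5025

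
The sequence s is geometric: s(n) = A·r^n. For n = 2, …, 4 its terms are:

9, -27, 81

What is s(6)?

729

Consecutive ratio: -27/9 = -3, and 81/(-27) = -3, so r = -3.
Then A·(-3)^2 = 9 gives A = 1, and s(n) = 1·(-3)^n.
s(6) = 1·(-3)^6 = 729.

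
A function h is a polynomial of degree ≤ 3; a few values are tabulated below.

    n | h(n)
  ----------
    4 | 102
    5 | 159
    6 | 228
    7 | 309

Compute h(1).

3

Write h(n) = an³ + bn² + cn + d; the 4 given values yield a linear system in the 4 coefficients.
Solving, the leading coefficient vanishes, and h(n) = 6n² + 3n - 6.
Then h(1) = 3.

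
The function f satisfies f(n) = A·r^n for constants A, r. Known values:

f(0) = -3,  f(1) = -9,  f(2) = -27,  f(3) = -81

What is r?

3

Consecutive ratio: -9/(-3) = 3, and -27/(-9) = 3, so r = 3.
Then A·3^0 = -3 gives A = -3, and f(n) = -3·3^n.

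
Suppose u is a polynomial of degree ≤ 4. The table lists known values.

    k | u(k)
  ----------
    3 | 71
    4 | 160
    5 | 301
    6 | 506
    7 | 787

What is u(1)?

1

First differences: 89, 141, 205, 281. Second differences: 52, 64, 76. Third differences: 12, 12.
Level-3 differences are constant, so u has degree 3.
Fitting a degree-3 polynomial gives u(k) = 2k³ + 2k² + k - 4.
Then u(1) = 1.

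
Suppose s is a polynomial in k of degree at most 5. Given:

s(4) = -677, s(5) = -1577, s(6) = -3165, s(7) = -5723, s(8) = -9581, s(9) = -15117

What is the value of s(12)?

First differences: -900, -1588, -2558, -3858, -5536. Second differences: -688, -970, -1300, -1678. Third differences: -282, -330, -378. Fourth differences: -48, -48.
Level-4 differences are constant, so s has degree 4.
Fitting a degree-4 polynomial gives s(k) = -2k^4 - 3k³ + 3k² - 6k + 3.
Then s(12) = -46293.

-46293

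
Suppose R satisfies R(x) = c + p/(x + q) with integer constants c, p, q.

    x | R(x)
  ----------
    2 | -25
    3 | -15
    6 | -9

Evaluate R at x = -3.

(R(x) − c)(x + q) = p for each data point; the three points give a linear system in c and q, then p follows.
Solving: c = -5, q = -1, p = -20, so R(x) = -5 − 20/(x − 1).
Then R(-3) = -5 − 20/(-4) = 0.

0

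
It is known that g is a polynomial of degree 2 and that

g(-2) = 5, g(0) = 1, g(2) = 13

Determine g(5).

61

Write g(t) = at² + bt + c; the 3 given values yield a linear system in the 3 coefficients.
Solving, g(t) = 2t² + 2t + 1.
Then g(5) = 61.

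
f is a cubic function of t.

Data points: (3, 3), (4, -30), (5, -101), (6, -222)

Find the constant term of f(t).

Write f(t) = at³ + bt² + ct + d; the 4 given values yield a linear system in the 4 coefficients.
Solving, f(t) = -2t³ + 5t² + 6t - 6.
The constant term is f(0) = -6.

-6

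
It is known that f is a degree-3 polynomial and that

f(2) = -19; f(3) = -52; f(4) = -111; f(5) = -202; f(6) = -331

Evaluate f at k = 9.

-1006

First differences: -33, -59, -91, -129. Second differences: -26, -32, -38. Third differences: -6, -6.
Level-3 differences are constant, so f has degree 3.
Fitting a degree-3 polynomial gives f(k) = -k³ - 4k² + 6k - 7.
Then f(9) = -1006.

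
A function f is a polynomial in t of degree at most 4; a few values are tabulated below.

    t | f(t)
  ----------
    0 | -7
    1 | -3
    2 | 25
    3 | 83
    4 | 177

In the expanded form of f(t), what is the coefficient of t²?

9

Write f(t) = at^4 + bt³ + ct² + dt + e; the 5 given values yield a linear system in the 5 coefficients.
Solving, the leading coefficient vanishes, and f(t) = t³ + 9t² - 6t - 7.
The coefficient of t² is 9.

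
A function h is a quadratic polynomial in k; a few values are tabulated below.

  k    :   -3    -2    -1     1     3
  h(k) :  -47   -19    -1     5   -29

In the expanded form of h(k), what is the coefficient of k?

Write h(k) = ak² + bk + c; the 5 given values yield a linear system in the 3 coefficients.
Solving, h(k) = -5k² + 3k + 7.
The coefficient of k is 3.

3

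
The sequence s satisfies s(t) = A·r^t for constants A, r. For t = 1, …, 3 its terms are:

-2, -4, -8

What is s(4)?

-16

Consecutive ratio: -4/(-2) = 2, and -8/(-4) = 2, so r = 2.
Then A·2^1 = -2 gives A = -1, and s(t) = -1·2^t.
s(4) = -1·2^4 = -16.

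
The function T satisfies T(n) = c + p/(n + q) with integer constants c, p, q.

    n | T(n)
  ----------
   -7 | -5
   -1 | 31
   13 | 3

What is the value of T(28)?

2

(T(n) − c)(n + q) = p for each data point; the three points give a linear system in c and q, then p follows.
Solving: c = 1, q = 2, p = 30, so T(n) = 1 + 30/(n + 2).
Then T(28) = 1 + 30/30 = 2.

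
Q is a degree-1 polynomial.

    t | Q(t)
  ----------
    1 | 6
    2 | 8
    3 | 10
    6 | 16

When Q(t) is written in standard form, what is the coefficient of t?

2

Write Q(t) = at + b; the 4 given values yield a linear system in the 2 coefficients.
Solving, Q(t) = 2t + 4.
The coefficient of t is 2.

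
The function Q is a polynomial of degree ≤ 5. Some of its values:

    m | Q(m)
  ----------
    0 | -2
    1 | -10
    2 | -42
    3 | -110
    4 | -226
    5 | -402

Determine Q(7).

First differences: -8, -32, -68, -116, -176. Second differences: -24, -36, -48, -60. Third differences: -12, -12, -12.
Level-3 differences are constant, so Q has degree 3.
Fitting a degree-3 polynomial gives Q(m) = -2m³ - 6m² - 2.
Then Q(7) = -982.

-982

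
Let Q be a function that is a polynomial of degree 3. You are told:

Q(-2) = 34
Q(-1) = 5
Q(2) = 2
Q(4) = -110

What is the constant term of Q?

2

Write Q(k) = ak³ + bk² + ck + d; the 4 given values yield a linear system in the 4 coefficients.
Solving, Q(k) = -3k³ + 4k² + 4k + 2.
The constant term is Q(0) = 2.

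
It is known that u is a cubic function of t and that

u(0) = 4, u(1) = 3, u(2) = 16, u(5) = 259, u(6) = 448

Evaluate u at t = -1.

Write u(t) = at³ + bt² + ct + d; the 5 given values yield a linear system in the 4 coefficients.
Solving, u(t) = 2t³ + t² - 4t + 4.
Then u(-1) = 7.

7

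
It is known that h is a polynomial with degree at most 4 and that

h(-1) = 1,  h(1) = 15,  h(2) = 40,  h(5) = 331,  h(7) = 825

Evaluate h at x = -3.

Write h(x) = ax^4 + bx³ + cx² + dx + e; the 5 given values yield a linear system in the 5 coefficients.
Solving, the leading coefficient vanishes, and h(x) = 2x³ + 2x² + 5x + 6.
Then h(-3) = -45.

-45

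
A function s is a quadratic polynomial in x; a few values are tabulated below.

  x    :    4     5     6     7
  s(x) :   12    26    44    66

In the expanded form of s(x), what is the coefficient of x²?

2

Write s(x) = ax² + bx + c; the 4 given values yield a linear system in the 3 coefficients.
Solving, s(x) = 2x² - 4x - 4.
The coefficient of x² is 2.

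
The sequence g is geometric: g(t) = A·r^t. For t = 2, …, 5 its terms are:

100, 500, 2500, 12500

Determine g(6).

Consecutive ratio: 500/100 = 5, and 2500/500 = 5, so r = 5.
Then A·5^2 = 100 gives A = 4, and g(t) = 4·5^t.
g(6) = 4·5^6 = 62500.

62500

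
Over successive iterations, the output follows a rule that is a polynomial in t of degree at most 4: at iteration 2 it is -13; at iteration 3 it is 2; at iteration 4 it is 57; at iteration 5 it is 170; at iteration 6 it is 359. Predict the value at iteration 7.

642

Write the value at t as u(t).
First differences: 15, 55, 113, 189. Second differences: 40, 58, 76. Third differences: 18, 18.
Level-3 differences are constant, so u has degree 3.
Fitting a degree-3 polynomial gives u(t) = 3t³ - 7t² - 7t + 5.
Then u(7) = 642.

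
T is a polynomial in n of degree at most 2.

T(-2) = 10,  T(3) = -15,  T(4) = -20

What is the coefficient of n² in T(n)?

Write T(n) = an² + bn + c; the 3 given values yield a linear system in the 3 coefficients.
Solving, the leading coefficient vanishes, and T(n) = -5n.
The coefficient of n² is 0.

0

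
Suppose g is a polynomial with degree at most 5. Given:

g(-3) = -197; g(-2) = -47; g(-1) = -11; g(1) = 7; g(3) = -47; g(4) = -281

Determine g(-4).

-593

Write g(n) = an^5 + bn^4 + cn³ + dn² + en + p; the 6 given values yield a linear system in the 6 coefficients.
Solving, the leading coefficient vanishes, and g(n) = -2n^4 + 2n³ + 5n² + 7n - 5.
Then g(-4) = -593.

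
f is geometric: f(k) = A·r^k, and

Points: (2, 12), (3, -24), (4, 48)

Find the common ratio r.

-2

Consecutive ratio: -24/12 = -2, and 48/(-24) = -2, so r = -2.
Then A·(-2)^2 = 12 gives A = 3, and f(k) = 3·(-2)^k.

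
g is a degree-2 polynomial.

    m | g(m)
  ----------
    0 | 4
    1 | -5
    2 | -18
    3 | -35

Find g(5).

-81

Write g(m) = am² + bm + c; the 4 given values yield a linear system in the 3 coefficients.
Solving, g(m) = -2m² - 7m + 4.
Then g(5) = -81.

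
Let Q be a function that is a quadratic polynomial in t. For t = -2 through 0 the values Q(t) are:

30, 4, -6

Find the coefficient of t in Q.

Write Q(t) = at² + bt + c; the 3 given values yield a linear system in the 3 coefficients.
Solving, Q(t) = 8t² - 2t - 6.
The coefficient of t is -2.

-2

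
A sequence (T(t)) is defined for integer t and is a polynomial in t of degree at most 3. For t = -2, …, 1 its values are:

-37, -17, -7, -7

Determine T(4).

First differences: 20, 10, 0. Second differences: -10, -10.
Level-2 differences are constant, so T has degree 2.
Fitting a degree-2 polynomial gives T(t) = -5t² + 5t - 7.
Then T(4) = -67.

-67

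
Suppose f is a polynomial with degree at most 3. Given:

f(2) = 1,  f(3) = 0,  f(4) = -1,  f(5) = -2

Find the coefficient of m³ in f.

0

First differences: -1, -1, -1.
Level-1 differences are constant, so f has degree 1.
Fitting a degree-1 polynomial gives f(m) = -m + 3.
The coefficient of m³ is 0.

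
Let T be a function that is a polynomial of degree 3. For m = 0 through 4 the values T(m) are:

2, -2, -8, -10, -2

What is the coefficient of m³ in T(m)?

1

First differences: -4, -6, -2, 8. Second differences: -2, 4, 10. Third differences: 6, 6.
Level-3 differences are constant, so T has degree 3.
Fitting a degree-3 polynomial gives T(m) = m³ - 4m² - m + 2.
The coefficient of m³ is 1.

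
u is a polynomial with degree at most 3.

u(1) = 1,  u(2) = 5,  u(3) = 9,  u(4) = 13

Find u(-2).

-11

First differences: 4, 4, 4.
Level-1 differences are constant, so u has degree 1.
Fitting a degree-1 polynomial gives u(n) = 4n - 3.
Then u(-2) = -11.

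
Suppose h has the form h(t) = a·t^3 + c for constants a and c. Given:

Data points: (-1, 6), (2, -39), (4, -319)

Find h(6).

From h(-1) = 6 and h(2) = -39: -1a + c = 6 and 8a + c = -39.
Subtracting: 9a = -45, so a = -5; then c = 6 − (-5)·(-1) = 1.
So h(t) = -5t³ + 1, and h(6) = -1079.

-1079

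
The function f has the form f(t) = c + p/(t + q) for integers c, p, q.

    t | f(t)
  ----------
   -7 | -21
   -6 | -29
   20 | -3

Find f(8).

(f(t) − c)(t + q) = p for each data point; the three points give a linear system in c and q, then p follows.
Solving: c = -5, q = 4, p = 48, so f(t) = -5 + 48/(t + 4).
Then f(8) = -5 + 48/12 = -1.

-1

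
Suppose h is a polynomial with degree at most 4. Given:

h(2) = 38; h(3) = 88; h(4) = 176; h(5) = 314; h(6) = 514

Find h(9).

First differences: 50, 88, 138, 200. Second differences: 38, 50, 62. Third differences: 12, 12.
Level-3 differences are constant, so h has degree 3.
Fitting a degree-3 polynomial gives h(n) = 2n³ + n² + 7n + 4.
Then h(9) = 1606.

1606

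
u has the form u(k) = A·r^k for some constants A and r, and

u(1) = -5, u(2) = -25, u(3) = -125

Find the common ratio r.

Consecutive ratio: -25/(-5) = 5, and -125/(-25) = 5, so r = 5.
Then A·5^1 = -5 gives A = -1, and u(k) = -1·5^k.

5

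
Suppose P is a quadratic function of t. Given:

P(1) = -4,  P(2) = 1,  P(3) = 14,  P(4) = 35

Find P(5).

64

First differences: 5, 13, 21. Second differences: 8, 8.
Level-2 differences are constant, so P has degree 2.
Fitting a degree-2 polynomial gives P(t) = 4t² - 7t - 1.
Then P(5) = 64.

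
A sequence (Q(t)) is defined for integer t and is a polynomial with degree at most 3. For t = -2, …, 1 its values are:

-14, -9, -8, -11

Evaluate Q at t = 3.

-29

Write Q(t) = at³ + bt² + ct + d; the 4 given values yield a linear system in the 4 coefficients.
Solving, the leading coefficient vanishes, and Q(t) = -2t² - t - 8.
Then Q(3) = -29.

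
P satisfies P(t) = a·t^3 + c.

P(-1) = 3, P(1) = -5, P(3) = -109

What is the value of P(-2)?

From P(-1) = 3 and P(1) = -5: -1a + c = 3 and 1a + c = -5.
Subtracting: 2a = -8, so a = -4; then c = 3 − (-4)·(-1) = -1.
So P(t) = -4t³ − 1, and P(-2) = 31.

31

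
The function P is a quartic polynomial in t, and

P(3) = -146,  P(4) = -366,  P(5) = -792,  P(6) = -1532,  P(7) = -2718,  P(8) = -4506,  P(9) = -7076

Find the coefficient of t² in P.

First differences: -220, -426, -740, -1186, -1788, -2570. Second differences: -206, -314, -446, -602, -782. Third differences: -108, -132, -156, -180. Fourth differences: -24, -24, -24.
Level-4 differences are constant, so P has degree 4.
Fitting a degree-4 polynomial gives P(t) = -t^4 - 6t² - 3t - 2.
The coefficient of t² is -6.

-6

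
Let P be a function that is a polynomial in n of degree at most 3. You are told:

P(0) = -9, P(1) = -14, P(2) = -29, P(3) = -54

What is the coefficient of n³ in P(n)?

First differences: -5, -15, -25. Second differences: -10, -10.
Level-2 differences are constant, so P has degree 2.
Fitting a degree-2 polynomial gives P(n) = -5n² - 9.
The coefficient of n³ is 0.

0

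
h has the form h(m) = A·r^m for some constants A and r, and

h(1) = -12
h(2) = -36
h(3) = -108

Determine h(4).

Consecutive ratio: -36/(-12) = 3, and -108/(-36) = 3, so r = 3.
Then A·3^1 = -12 gives A = -4, and h(m) = -4·3^m.
h(4) = -4·3^4 = -324.

-324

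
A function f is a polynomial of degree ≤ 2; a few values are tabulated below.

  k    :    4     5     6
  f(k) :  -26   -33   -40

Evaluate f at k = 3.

First differences: -7, -7.
Level-1 differences are constant, so f has degree 1.
Fitting a degree-1 polynomial gives f(k) = -7k + 2.
Then f(3) = -19.

-19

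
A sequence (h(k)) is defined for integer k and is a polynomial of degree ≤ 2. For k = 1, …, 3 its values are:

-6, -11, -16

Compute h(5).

First differences: -5, -5.
Level-1 differences are constant, so h has degree 1.
Fitting a degree-1 polynomial gives h(k) = -5k - 1.
Then h(5) = -26.

-26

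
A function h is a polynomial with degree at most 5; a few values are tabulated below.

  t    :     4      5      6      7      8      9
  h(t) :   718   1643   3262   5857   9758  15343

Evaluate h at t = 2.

Write h(t) = at^5 + bt^4 + ct³ + dt² + et + p; the 6 given values yield a linear system in the 6 coefficients.
Solving, the leading coefficient vanishes, and h(t) = 2t^4 + 3t³ + 4t - 2.
Then h(2) = 62.

62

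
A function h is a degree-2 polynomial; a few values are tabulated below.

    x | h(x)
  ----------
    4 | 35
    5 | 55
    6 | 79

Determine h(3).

Write h(x) = ax² + bx + c; the 3 given values yield a linear system in the 3 coefficients.
Solving, h(x) = 2x² + 2x - 5.
Then h(3) = 19.

19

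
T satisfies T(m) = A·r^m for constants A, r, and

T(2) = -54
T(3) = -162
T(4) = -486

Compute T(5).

Consecutive ratio: -162/(-54) = 3, and -486/(-162) = 3, so r = 3.
Then A·3^2 = -54 gives A = -6, and T(m) = -6·3^m.
T(5) = -6·3^5 = -1458.

-1458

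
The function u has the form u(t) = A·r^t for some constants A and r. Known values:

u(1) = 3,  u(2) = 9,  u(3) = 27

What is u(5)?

243

Consecutive ratio: 9/3 = 3, and 27/9 = 3, so r = 3.
Then A·3^1 = 3 gives A = 1, and u(t) = 1·3^t.
u(5) = 1·3^5 = 243.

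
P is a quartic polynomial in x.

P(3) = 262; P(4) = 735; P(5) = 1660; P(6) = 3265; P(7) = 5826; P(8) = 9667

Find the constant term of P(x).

Write P(x) = ax^4 + bx³ + cx² + dx + e; the 6 given values yield a linear system in the 5 coefficients.
Solving, P(x) = 2x^4 + 2x³ + 8x² - 7x - 5.
The constant term is P(0) = -5.

-5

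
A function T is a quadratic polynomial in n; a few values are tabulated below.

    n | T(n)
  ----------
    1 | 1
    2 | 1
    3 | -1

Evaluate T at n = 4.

Write T(n) = an² + bn + c; the 3 given values yield a linear system in the 3 coefficients.
Solving, T(n) = -n² + 3n - 1.
Then T(4) = -5.

-5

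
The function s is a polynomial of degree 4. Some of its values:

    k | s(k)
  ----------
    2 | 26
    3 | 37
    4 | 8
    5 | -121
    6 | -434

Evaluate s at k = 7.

Write s(k) = ak^4 + bk³ + ck² + dk + e; the 5 given values yield a linear system in the 5 coefficients.
Solving, s(k) = -k^4 + 4k³ - k² + 5k + 4.
Then s(7) = -1039.

-1039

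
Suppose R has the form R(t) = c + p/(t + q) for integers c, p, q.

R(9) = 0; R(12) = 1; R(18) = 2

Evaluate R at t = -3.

16

(R(t) − c)(t + q) = p for each data point; the three points give a linear system in c and q, then p follows.
Solving: c = 4, q = 0, p = -36, so R(t) = 4 − 36/(t + 0).
Then R(-3) = 4 − 36/(-3) = 16.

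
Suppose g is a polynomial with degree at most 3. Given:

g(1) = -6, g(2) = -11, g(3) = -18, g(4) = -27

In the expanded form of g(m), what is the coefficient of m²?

Write g(m) = am³ + bm² + cm + d; the 4 given values yield a linear system in the 4 coefficients.
Solving, the leading coefficient vanishes, and g(m) = -m² - 2m - 3.
The coefficient of m² is -1.

-1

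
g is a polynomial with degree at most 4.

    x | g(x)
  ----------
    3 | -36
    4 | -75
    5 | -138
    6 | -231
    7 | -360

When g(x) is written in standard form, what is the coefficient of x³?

-1

First differences: -39, -63, -93, -129. Second differences: -24, -30, -36. Third differences: -6, -6.
Level-3 differences are constant, so g has degree 3.
Fitting a degree-3 polynomial gives g(x) = -x³ - 2x - 3.
The coefficient of x³ is -1.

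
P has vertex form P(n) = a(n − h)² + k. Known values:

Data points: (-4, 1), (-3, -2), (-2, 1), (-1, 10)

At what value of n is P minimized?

First differences -3, 3, 9; second difference 6 = 2a, so a = 3.
Expanding, the n-coefficient is −2ah = -6h; matching it to the data gives h = -3, and then k = -2.
So P(n) = 3(n + 3)² − 2.
Hence h = -3.

-3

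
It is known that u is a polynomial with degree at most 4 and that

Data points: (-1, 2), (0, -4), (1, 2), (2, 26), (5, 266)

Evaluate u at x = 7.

626

Write u(x) = ax^4 + bx³ + cx² + dx + e; the 5 given values yield a linear system in the 5 coefficients.
Solving, the leading coefficient vanishes, and u(x) = x³ + 6x² - x - 4.
Then u(7) = 626.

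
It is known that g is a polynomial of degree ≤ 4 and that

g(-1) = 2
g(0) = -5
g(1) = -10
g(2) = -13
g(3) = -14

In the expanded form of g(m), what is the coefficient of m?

Write g(m) = am^4 + bm³ + cm² + dm + e; the 5 given values yield a linear system in the 5 coefficients.
Solving, the top 2 coefficients vanish, and g(m) = m² - 6m - 5.
The coefficient of m is -6.

-6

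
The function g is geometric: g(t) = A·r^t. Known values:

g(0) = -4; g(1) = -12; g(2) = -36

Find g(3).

-108

Consecutive ratio: -12/(-4) = 3, and -36/(-12) = 3, so r = 3.
Then A·3^0 = -4 gives A = -4, and g(t) = -4·3^t.
g(3) = -4·3^3 = -108.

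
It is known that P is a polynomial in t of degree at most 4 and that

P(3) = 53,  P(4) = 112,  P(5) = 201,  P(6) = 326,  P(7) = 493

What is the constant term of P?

-4

First differences: 59, 89, 125, 167. Second differences: 30, 36, 42. Third differences: 6, 6.
Level-3 differences are constant, so P has degree 3.
Fitting a degree-3 polynomial gives P(t) = t³ + 3t² + t - 4.
The constant term is P(0) = -4.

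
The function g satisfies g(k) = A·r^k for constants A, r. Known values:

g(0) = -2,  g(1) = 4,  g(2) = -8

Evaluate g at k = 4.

-32

Consecutive ratio: 4/(-2) = -2, and -8/4 = -2, so r = -2.
Then A·(-2)^0 = -2 gives A = -2, and g(k) = -2·(-2)^k.
g(4) = -2·(-2)^4 = -32.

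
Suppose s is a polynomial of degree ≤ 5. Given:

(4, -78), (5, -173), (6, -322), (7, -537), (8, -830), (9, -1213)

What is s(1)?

3

Write s(k) = ak^5 + bk^4 + ck³ + dk² + ek + p; the 6 given values yield a linear system in the 6 coefficients.
Solving, the top 2 coefficients vanish, and s(k) = -2k³ + 3k² + 2.
Then s(1) = 3.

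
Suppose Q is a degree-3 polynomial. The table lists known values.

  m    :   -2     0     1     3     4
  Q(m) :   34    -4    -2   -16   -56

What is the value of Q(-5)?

Write Q(m) = am³ + bm² + cm + d; the 5 given values yield a linear system in the 4 coefficients.
Solving, Q(m) = -2m³ + 5m² - m - 4.
Then Q(-5) = 376.

376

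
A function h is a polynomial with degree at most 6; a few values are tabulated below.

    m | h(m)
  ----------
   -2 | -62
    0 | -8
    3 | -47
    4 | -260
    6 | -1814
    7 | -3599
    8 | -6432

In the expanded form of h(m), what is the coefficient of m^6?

0

Write h(m) = am^6 + bm^5 + cm^4 + dm³ + em² + pm + q; the 7 given values yield a linear system in the 7 coefficients.
Solving, the top 2 coefficients vanish, and h(m) = -2m^4 + 3m³ + 3m² + 5m - 8.
The coefficient of m^6 is 0.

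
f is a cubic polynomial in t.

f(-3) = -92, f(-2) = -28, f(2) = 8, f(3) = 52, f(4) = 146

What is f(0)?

Write f(t) = at³ + bt² + ct + d; the 5 given values yield a linear system in the 4 coefficients.
Solving, f(t) = 3t³ - 2t² - 3t - 2.
Then f(0) = -2.

-2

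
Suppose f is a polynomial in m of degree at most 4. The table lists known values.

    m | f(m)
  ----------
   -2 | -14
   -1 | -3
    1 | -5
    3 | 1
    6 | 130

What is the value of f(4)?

Write f(m) = am^4 + bm³ + cm² + dm + e; the 5 given values yield a linear system in the 5 coefficients.
Solving, the leading coefficient vanishes, and f(m) = m³ - 2m² - 2m - 2.
Then f(4) = 22.

22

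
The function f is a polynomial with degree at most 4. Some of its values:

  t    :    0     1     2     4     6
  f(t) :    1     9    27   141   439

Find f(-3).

-83

Write f(t) = at^4 + bt³ + ct² + dt + e; the 5 given values yield a linear system in the 5 coefficients.
Solving, the leading coefficient vanishes, and f(t) = 2t³ - t² + 7t + 1.
Then f(-3) = -83.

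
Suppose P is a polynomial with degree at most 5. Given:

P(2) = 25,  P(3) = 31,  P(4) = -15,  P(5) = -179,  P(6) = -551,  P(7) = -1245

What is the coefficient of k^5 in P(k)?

First differences: 6, -46, -164, -372, -694. Second differences: -52, -118, -208, -322. Third differences: -66, -90, -114. Fourth differences: -24, -24.
Level-4 differences are constant, so P has degree 4.
Fitting a degree-4 polynomial gives P(k) = -k^4 + 3k³ + 2k² + 4k + 1.
The coefficient of k^5 is 0.

0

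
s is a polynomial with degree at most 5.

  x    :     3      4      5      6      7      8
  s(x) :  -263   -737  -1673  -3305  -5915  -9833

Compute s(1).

Write s(x) = ax^5 + bx^4 + cx³ + dx² + ex + p; the 6 given values yield a linear system in the 6 coefficients.
Solving, the leading coefficient vanishes, and s(x) = -2x^4 - 3x³ - x² - 6x + 7.
Then s(1) = -5.

-5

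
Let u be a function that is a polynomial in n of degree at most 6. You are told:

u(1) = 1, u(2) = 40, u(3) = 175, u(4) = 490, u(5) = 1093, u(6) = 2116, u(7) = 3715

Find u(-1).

Write u(n) = an^6 + bn^5 + cn^4 + dn³ + en² + pn + q; the 7 given values yield a linear system in the 7 coefficients.
Solving, the top 2 coefficients vanish, and u(n) = n^4 + 4n³ - n² - n - 2.
Then u(-1) = -5.

-5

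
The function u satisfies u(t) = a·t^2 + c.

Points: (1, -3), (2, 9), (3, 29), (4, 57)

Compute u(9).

317

From u(1) = -3 and u(2) = 9: 1a + c = -3 and 4a + c = 9.
Subtracting: 3a = 12, so a = 4; then c = -3 − 4·1 = -7.
So u(t) = 4t² − 7, and u(9) = 317.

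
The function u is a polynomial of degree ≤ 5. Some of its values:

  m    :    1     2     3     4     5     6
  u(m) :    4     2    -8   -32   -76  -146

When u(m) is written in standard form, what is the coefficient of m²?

First differences: -2, -10, -24, -44, -70. Second differences: -8, -14, -20, -26. Third differences: -6, -6, -6.
Level-3 differences are constant, so u has degree 3.
Fitting a degree-3 polynomial gives u(m) = -m³ + 2m² - m + 4.
The coefficient of m² is 2.

2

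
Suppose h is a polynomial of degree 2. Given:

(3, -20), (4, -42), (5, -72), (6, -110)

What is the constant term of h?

First differences: -22, -30, -38. Second differences: -8, -8.
Level-2 differences are constant, so h has degree 2.
Fitting a degree-2 polynomial gives h(n) = -4n² + 6n - 2.
The constant term is h(0) = -2.

-2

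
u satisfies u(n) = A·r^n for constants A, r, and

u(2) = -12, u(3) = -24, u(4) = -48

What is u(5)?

Consecutive ratio: -24/(-12) = 2, and -48/(-24) = 2, so r = 2.
Then A·2^2 = -12 gives A = -3, and u(n) = -3·2^n.
u(5) = -3·2^5 = -96.

-96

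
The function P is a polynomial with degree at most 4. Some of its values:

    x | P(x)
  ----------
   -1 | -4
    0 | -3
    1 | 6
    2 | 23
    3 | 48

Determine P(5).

Write P(x) = ax^4 + bx³ + cx² + dx + e; the 5 given values yield a linear system in the 5 coefficients.
Solving, the top 2 coefficients vanish, and P(x) = 4x² + 5x - 3.
Then P(5) = 122.

122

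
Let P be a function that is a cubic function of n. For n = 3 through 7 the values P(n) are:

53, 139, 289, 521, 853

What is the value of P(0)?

Write P(n) = an³ + bn² + cn + d; the 5 given values yield a linear system in the 4 coefficients.
Solving, P(n) = 3n³ - 4n² + 3n - 1.
Then P(0) = -1.

-1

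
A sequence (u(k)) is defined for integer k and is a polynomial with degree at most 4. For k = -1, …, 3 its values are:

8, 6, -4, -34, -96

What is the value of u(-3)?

First differences: -2, -10, -30, -62. Second differences: -8, -20, -32. Third differences: -12, -12.
Level-3 differences are constant, so u has degree 3.
Fitting a degree-3 polynomial gives u(k) = -2k³ - 4k² - 4k + 6.
Then u(-3) = 36.

36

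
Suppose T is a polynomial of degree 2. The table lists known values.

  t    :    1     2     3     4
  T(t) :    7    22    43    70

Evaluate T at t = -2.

-2

First differences: 15, 21, 27. Second differences: 6, 6.
Level-2 differences are constant, so T has degree 2.
Fitting a degree-2 polynomial gives T(t) = 3t² + 6t - 2.
Then T(-2) = -2.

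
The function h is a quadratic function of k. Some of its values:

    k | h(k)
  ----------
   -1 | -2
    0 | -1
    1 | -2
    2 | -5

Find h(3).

First differences: 1, -1, -3. Second differences: -2, -2.
Level-2 differences are constant, so h has degree 2.
Fitting a degree-2 polynomial gives h(k) = -k² - 1.
Then h(3) = -10.

-10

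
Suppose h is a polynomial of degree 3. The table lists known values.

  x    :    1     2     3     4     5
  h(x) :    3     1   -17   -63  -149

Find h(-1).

7

First differences: -2, -18, -46, -86. Second differences: -16, -28, -40. Third differences: -12, -12.
Level-3 differences are constant, so h has degree 3.
Fitting a degree-3 polynomial gives h(x) = -2x³ + 4x² + 1.
Then h(-1) = 7.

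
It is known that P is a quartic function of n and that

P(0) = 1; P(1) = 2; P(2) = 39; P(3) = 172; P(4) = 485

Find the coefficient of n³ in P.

Write P(n) = an^4 + bn³ + cn² + dn + e; the 5 given values yield a linear system in the 5 coefficients.
Solving, P(n) = n^4 + 4n³ - n² - 3n + 1.
The coefficient of n³ is 4.

4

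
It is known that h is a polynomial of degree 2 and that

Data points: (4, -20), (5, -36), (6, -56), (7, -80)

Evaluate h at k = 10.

First differences: -16, -20, -24. Second differences: -4, -4.
Level-2 differences are constant, so h has degree 2.
Fitting a degree-2 polynomial gives h(k) = -2k² + 2k + 4.
Then h(10) = -176.

-176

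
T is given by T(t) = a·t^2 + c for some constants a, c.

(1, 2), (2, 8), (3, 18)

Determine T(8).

From T(1) = 2 and T(2) = 8: 1a + c = 2 and 4a + c = 8.
Subtracting: 3a = 6, so a = 2; then c = 2 − 2·1 = 0.
So T(t) = 2t² + 0, and T(8) = 128.

128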